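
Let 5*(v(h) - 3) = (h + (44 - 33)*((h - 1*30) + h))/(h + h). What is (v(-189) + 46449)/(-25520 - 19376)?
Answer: -29266319/28284480 ≈ -1.0347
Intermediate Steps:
v(h) = 3 + (-330 + 23*h)/(10*h) (v(h) = 3 + ((h + (44 - 33)*((h - 1*30) + h))/(h + h))/5 = 3 + ((h + 11*((h - 30) + h))/((2*h)))/5 = 3 + ((h + 11*((-30 + h) + h))*(1/(2*h)))/5 = 3 + ((h + 11*(-30 + 2*h))*(1/(2*h)))/5 = 3 + ((h + (-330 + 22*h))*(1/(2*h)))/5 = 3 + ((-330 + 23*h)*(1/(2*h)))/5 = 3 + ((-330 + 23*h)/(2*h))/5 = 3 + (-330 + 23*h)/(10*h))
(v(-189) + 46449)/(-25520 - 19376) = ((53/10 - 33/(-189)) + 46449)/(-25520 - 19376) = ((53/10 - 33*(-1/189)) + 46449)/(-44896) = ((53/10 + 11/63) + 46449)*(-1/44896) = (3449/630 + 46449)*(-1/44896) = (29266319/630)*(-1/44896) = -29266319/28284480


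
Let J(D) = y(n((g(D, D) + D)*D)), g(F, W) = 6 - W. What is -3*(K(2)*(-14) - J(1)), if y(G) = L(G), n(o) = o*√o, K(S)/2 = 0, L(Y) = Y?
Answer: 18*√6 ≈ 44.091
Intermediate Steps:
K(S) = 0 (K(S) = 2*0 = 0)
n(o) = o^(3/2)
y(G) = G
J(D) = 6*√6*D^(3/2) (J(D) = (((6 - D) + D)*D)^(3/2) = (6*D)^(3/2) = 6*√6*D^(3/2))
-3*(K(2)*(-14) - J(1)) = -3*(0*(-14) - 6*√6*1^(3/2)) = -3*(0 - 6*√6) = -(-18)*√6 = 18*√6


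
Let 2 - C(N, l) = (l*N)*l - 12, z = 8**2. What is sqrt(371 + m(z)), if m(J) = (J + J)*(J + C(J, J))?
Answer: 7*I*sqrt(684573) ≈ 5791.7*I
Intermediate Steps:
z = 64
C(N, l) = 14 - N*l**2 (C(N, l) = 2 - ((l*N)*l - 12) = 2 - ((N*l)*l - 12) = 2 - (N*l**2 - 12) = 2 - (-12 + N*l**2) = 2 + (12 - N*l**2) = 14 - N*l**2)
m(J) = 2*J*(14 + J - J**3) (m(J) = (J + J)*(J + (14 - J*J**2)) = (2*J)*(J + (14 - J**3)) = (2*J)*(14 + J - J**3) = 2*J*(14 + J - J**3))
sqrt(371 + m(z)) = sqrt(371 + 2*64*(14 + 64 - 1*64**3)) = sqrt(371 + 2*64*(14 + 64 - 1*262144)) = sqrt(371 + 2*64*(14 + 64 - 262144)) = sqrt(371 + 2*64*(-262066)) = sqrt(371 - 33544448) = sqrt(-33544077) = 7*I*sqrt(684573)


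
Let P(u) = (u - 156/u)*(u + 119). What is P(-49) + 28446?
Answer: 176672/7 ≈ 25239.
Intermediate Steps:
P(u) = (119 + u)*(u - 156/u) (P(u) = (u - 156/u)*(119 + u) = (119 + u)*(u - 156/u))
P(-49) + 28446 = (-156 + (-49)² - 18564/(-49) + 119*(-49)) + 28446 = (-156 + 2401 - 18564*(-1/49) - 5831) + 28446 = (-156 + 2401 + 2652/7 - 5831) + 28446 = -22450/7 + 28446 = 176672/7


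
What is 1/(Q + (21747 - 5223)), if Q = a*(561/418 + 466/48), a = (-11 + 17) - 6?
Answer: 1/16524 ≈ 6.0518e-5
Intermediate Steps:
a = 0 (a = 6 - 6 = 0)
Q = 0 (Q = 0*(561/418 + 466/48) = 0*(561*(1/418) + 466*(1/48)) = 0*(51/38 + 233/24) = 0*(5039/456) = 0)
1/(Q + (21747 - 5223)) = 1/(0 + (21747 - 5223)) = 1/(0 + 16524) = 1/16524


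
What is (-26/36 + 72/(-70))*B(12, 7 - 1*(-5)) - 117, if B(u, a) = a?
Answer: -14491/105 ≈ -138.01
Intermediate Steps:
(-26/36 + 72/(-70))*B(12, 7 - 1*(-5)) - 117 = (-26/36 + 72/(-70))*(7 - 1*(-5)) - 117 = (-26*1/36 + 72*(-1/70))*(7 + 5) - 117 = (-13/18 - 36/35)*12 - 117 = -1103/630*12 - 117 = -2206/105 - 117 = -14491/105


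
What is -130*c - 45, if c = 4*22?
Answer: -11485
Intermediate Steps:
c = 88
-130*c - 45 = -130*88 - 45 = -11440 - 45 = -11485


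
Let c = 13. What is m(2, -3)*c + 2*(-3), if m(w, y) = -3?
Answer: -45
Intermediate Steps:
m(2, -3)*c + 2*(-3) = -3*13 + 2*(-3) = -39 - 6 = -45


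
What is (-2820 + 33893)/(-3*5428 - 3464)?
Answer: -31073/19748 ≈ -1.5735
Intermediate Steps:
(-2820 + 33893)/(-3*5428 - 3464) = 31073/(-16284 - 3464) = 31073/(-19748) = 31073*(-1/19748) = -31073/19748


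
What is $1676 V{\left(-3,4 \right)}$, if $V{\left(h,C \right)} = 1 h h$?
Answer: $15084$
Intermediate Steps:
$V{\left(h,C \right)} = h^{2}$ ($V{\left(h,C \right)} = h h = h^{2}$)
$1676 V{\left(-3,4 \right)} = 1676 \left(-3\right)^{2} = 1676 \cdot 9 = 15084$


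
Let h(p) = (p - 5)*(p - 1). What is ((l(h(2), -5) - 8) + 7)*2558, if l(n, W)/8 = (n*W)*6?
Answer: 1839202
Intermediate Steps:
h(p) = (-1 + p)*(-5 + p) (h(p) = (-5 + p)*(-1 + p) = (-1 + p)*(-5 + p))
l(n, W) = 48*W*n (l(n, W) = 8*((n*W)*6) = 8*((W*n)*6) = 8*(6*W*n) = 48*W*n)
((l(h(2), -5) - 8) + 7)*2558 = ((48*(-5)*(5 + 2**2 - 6*2) - 8) + 7)*2558 = ((48*(-5)*(5 + 4 - 12) - 8) + 7)*2558 = ((48*(-5)*(-3) - 8) + 7)*2558 = ((720 - 8) + 7)*2558 = (712 + 7)*2558 = 719*2558 = 1839202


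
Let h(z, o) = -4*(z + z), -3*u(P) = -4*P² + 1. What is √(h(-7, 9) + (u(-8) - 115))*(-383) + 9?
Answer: 9 - 383*√26 ≈ -1943.9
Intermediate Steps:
u(P) = -⅓ + 4*P²/3 (u(P) = -(-4*P² + 1)/3 = -(1 - 4*P²)/3 = -⅓ + 4*P²/3)
h(z, o) = -8*z
√(h(-7, 9) + (u(-8) - 115))*(-383) + 9 = √(-8*(-7) + ((-⅓ + (4/3)*(-8)²) - 115))*(-383) + 9 = √(56 + ((-⅓ + (4/3)*64) - 115))*(-383) + 9 = √(56 + ((-⅓ + 256/3) - 115))*(-383) + 9 = √(56 + (85 - 115))*(-383) + 9 = √(56 - 30)*(-383) + 9 = √26*(-383) + 9 = -383*√26 + 9 = 9 - 383*√26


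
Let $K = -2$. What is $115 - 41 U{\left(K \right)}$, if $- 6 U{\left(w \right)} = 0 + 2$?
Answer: $\frac{386}{3} \approx 128.67$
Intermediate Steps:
$U{\left(w \right)} = - \frac{1}{3}$ ($U{\left(w \right)} = - \frac{0 + 2}{6} = \left(- \frac{1}{6}\right) 2 = - \frac{1}{3}$)
$115 - 41 U{\left(K \right)} = 115 - - \frac{41}{3} = 115 + \frac{41}{3} = \frac{386}{3}$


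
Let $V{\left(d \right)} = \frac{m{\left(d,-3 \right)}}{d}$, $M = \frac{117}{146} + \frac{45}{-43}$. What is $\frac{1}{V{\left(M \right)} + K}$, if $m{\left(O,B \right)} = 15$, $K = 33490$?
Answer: $\frac{513}{17148980} \approx 2.9914 \cdot 10^{-5}$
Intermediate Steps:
$M = - \frac{1539}{6278}$ ($M = 117 \cdot \frac{1}{146} + 45 \left(- \frac{1}{43}\right) = \frac{117}{146} - \frac{45}{43} = - \frac{1539}{6278} \approx -0.24514$)
$V{\left(d \right)} = \frac{15}{d}$
$\frac{1}{V{\left(M \right)} + K} = \frac{1}{\frac{15}{- \frac{1539}{6278}} + 33490} = \frac{1}{15 \left(- \frac{6278}{1539}\right) + 33490} = \frac{1}{- \frac{31390}{513} + 33490} = \frac{1}{\frac{17148980}{513}} = \frac{513}{17148980}$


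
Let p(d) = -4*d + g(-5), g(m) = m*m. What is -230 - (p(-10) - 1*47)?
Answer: -248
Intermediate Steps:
g(m) = m**2
p(d) = 25 - 4*d (p(d) = -4*d + (-5)**2 = -4*d + 25 = 25 - 4*d)
-230 - (p(-10) - 1*47) = -230 - ((25 - 4*(-10)) - 1*47) = -230 - ((25 + 40) - 47) = -230 - (65 - 47) = -230 - 1*18 = -230 - 18 = -248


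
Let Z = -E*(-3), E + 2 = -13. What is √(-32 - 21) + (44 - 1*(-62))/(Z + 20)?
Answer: -106/25 + I*√53 ≈ -4.24 + 7.2801*I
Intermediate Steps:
E = -15 (E = -2 - 13 = -15)
Z = -45 (Z = -(-15)*(-3) = -1*45 = -45)
√(-32 - 21) + (44 - 1*(-62))/(Z + 20) = √(-32 - 21) + (44 - 1*(-62))/(-45 + 20) = √(-53) + (44 + 62)/(-25) = I*√53 - 1/25*106 = I*√53 - 106/25 = -106/25 + I*√53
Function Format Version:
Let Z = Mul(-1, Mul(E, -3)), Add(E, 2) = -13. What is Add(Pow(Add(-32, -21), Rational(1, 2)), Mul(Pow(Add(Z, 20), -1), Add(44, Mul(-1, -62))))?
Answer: Add(Rational(-106, 25), Mul(I, Pow(53, Rational(1, 2)))) ≈ Add(-4.2400, Mul(7.2801, I))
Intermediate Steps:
E = -15 (E = Add(-2, -13) = -15)
Z = -45 (Z = Mul(-1, Mul(-15, -3)) = Mul(-1, 45) = -45)
Add(Pow(Add(-32, -21), Rational(1, 2)), Mul(Pow(Add(Z, 20), -1), Add(44, Mul(-1, -62)))) = Add(Pow(Add(-32, -21), Rational(1, 2)), Mul(Pow(Add(-45, 20), -1), Add(44, Mul(-1, -62)))) = Add(Pow(-53, Rational(1, 2)), Mul(Pow(-25, -1), Add(44, 62))) = Add(Mul(I, Pow(53, Rational(1, 2))), Mul(Rational(-1, 25), 106)) = Add(Mul(I, Pow(53, Rational(1, 2))), Rational(-106, 25)) = Add(Rational(-106, 25), Mul(I, Pow(53, Rational(1, 2))))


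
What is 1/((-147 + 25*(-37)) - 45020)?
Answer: -1/46092 ≈ -2.1696e-5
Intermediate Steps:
1/((-147 + 25*(-37)) - 45020) = 1/((-147 - 925) - 45020) = 1/(-1072 - 45020) = 1/(-46092) = -1/46092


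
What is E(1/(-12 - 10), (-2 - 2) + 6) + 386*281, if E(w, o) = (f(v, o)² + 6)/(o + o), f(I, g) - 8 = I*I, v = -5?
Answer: 434959/4 ≈ 1.0874e+5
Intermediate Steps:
f(I, g) = 8 + I² (f(I, g) = 8 + I*I = 8 + I²)
E(w, o) = 1095/(2*o) (E(w, o) = ((8 + (-5)²)² + 6)/(o + o) = ((8 + 25)² + 6)/((2*o)) = (33² + 6)*(1/(2*o)) = (1089 + 6)*(1/(2*o)) = 1095*(1/(2*o)) = 1095/(2*o))
E(1/(-12 - 10), (-2 - 2) + 6) + 386*281 = 1095/(2*((-2 - 2) + 6)) + 386*281 = 1095/(2*(-4 + 6)) + 108466 = (1095/2)/2 + 108466 = (1095/2)*(½) + 108466 = 1095/4 + 108466 = 434959/4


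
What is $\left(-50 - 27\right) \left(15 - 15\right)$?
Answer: $0$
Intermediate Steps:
$\left(-50 - 27\right) \left(15 - 15\right) = \left(-77\right) 0 = 0$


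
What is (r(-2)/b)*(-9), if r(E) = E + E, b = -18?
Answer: -2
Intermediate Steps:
r(E) = 2*E
(r(-2)/b)*(-9) = ((2*(-2))/(-18))*(-9) = -4*(-1/18)*(-9) = (2/9)*(-9) = -2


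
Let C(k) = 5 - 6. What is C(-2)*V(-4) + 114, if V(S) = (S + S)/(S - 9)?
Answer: 1474/13 ≈ 113.38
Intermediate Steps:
C(k) = -1
V(S) = 2*S/(-9 + S) (V(S) = (2*S)/(-9 + S) = 2*S/(-9 + S))
C(-2)*V(-4) + 114 = -2*(-4)/(-9 - 4) + 114 = -2*(-4)/(-13) + 114 = -2*(-4)*(-1)/13 + 114 = -1*8/13 + 114 = -8/13 + 114 = 1474/13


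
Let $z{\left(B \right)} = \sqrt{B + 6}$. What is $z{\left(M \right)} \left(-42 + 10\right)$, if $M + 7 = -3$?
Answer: $- 64 i \approx - 64.0 i$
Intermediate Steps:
$M = -10$ ($M = -7 - 3 = -10$)
$z{\left(B \right)} = \sqrt{6 + B}$
$z{\left(M \right)} \left(-42 + 10\right) = \sqrt{6 - 10} \left(-42 + 10\right) = \sqrt{-4} \left(-32\right) = 2 i \left(-32\right) = - 64 i$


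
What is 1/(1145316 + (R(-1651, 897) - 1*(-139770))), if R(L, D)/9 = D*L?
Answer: -1/12043437 ≈ -8.3033e-8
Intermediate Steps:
R(L, D) = 9*D*L (R(L, D) = 9*(D*L) = 9*D*L)
1/(1145316 + (R(-1651, 897) - 1*(-139770))) = 1/(1145316 + (9*897*(-1651) - 1*(-139770))) = 1/(1145316 + (-13328523 + 139770)) = 1/(1145316 - 13188753) = 1/(-12043437) = -1/12043437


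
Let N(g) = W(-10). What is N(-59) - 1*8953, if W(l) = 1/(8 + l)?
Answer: -17907/2 ≈ -8953.5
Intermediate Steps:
N(g) = -1/2 (N(g) = 1/(8 - 10) = 1/(-2) = -1/2)
N(-59) - 1*8953 = -1/2 - 1*8953 = -1/2 - 8953 = -17907/2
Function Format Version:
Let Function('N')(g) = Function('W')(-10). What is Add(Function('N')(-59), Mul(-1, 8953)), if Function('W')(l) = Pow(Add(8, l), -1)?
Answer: Rational(-17907, 2) ≈ -8953.5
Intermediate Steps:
Function('N')(g) = Rational(-1, 2) (Function('N')(g) = Pow(Add(8, -10), -1) = Pow(-2, -1) = Rational(-1, 2))
Add(Function('N')(-59), Mul(-1, 8953)) = Add(Rational(-1, 2), Mul(-1, 8953)) = Add(Rational(-1, 2), -8953) = Rational(-17907, 2)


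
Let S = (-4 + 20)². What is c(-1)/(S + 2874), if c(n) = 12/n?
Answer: -6/1565 ≈ -0.0038339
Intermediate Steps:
S = 256 (S = 16² = 256)
c(-1)/(S + 2874) = (12/(-1))/(256 + 2874) = (12*(-1))/3130 = (1/3130)*(-12) = -6/1565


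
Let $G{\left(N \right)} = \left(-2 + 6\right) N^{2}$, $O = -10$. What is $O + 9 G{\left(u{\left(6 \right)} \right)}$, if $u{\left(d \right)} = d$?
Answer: $1286$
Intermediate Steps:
$G{\left(N \right)} = 4 N^{2}$
$O + 9 G{\left(u{\left(6 \right)} \right)} = -10 + 9 \cdot 4 \cdot 6^{2} = -10 + 9 \cdot 4 \cdot 36 = -10 + 9 \cdot 144 = -10 + 1296 = 1286$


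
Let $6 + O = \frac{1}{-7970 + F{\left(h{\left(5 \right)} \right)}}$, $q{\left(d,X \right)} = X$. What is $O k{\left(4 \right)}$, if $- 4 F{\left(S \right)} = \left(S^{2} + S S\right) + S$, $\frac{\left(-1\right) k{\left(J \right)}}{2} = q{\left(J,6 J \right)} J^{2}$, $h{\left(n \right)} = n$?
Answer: $\frac{49053184}{10645} \approx 4608.1$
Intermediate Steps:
$k{\left(J \right)} = - 12 J^{3}$ ($k{\left(J \right)} = - 2 \cdot 6 J J^{2} = - 2 \cdot 6 J^{3} = - 12 J^{3}$)
$F{\left(S \right)} = - \frac{S^{2}}{2} - \frac{S}{4}$ ($F{\left(S \right)} = - \frac{\left(S^{2} + S S\right) + S}{4} = - \frac{\left(S^{2} + S^{2}\right) + S}{4} = - \frac{2 S^{2} + S}{4} = - \frac{S + 2 S^{2}}{4} = - \frac{S^{2}}{2} - \frac{S}{4}$)
$O = - \frac{191614}{31935}$ ($O = -6 + \frac{1}{-7970 - \frac{5 \left(1 + 2 \cdot 5\right)}{4}} = -6 + \frac{1}{-7970 - \frac{5 \left(1 + 10\right)}{4}} = -6 + \frac{1}{-7970 - \frac{5}{4} \cdot 11} = -6 + \frac{1}{-7970 - \frac{55}{4}} = -6 + \frac{1}{- \frac{31935}{4}} = -6 - \frac{4}{31935} = - \frac{191614}{31935} \approx -6.0001$)
$O k{\left(4 \right)} = - \frac{191614 \left(- 12 \cdot 4^{3}\right)}{31935} = - \frac{191614 \left(\left(-12\right) 64\right)}{31935} = \left(- \frac{191614}{31935}\right) \left(-768\right) = \frac{49053184}{10645}$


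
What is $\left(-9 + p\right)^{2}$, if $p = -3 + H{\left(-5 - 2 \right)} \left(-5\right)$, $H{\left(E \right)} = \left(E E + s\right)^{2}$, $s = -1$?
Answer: $132987024$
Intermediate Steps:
$H{\left(E \right)} = \left(-1 + E^{2}\right)^{2}$ ($H{\left(E \right)} = \left(E E - 1\right)^{2} = \left(E^{2} - 1\right)^{2} = \left(-1 + E^{2}\right)^{2}$)
$p = -11523$ ($p = -3 + \left(-1 + \left(-5 - 2\right)^{2}\right)^{2} \left(-5\right) = -3 + \left(-1 + \left(-7\right)^{2}\right)^{2} \left(-5\right) = -3 + \left(-1 + 49\right)^{2} \left(-5\right) = -3 + 48^{2} \left(-5\right) = -3 + 2304 \left(-5\right) = -3 - 11520 = -11523$)
$\left(-9 + p\right)^{2} = \left(-9 - 11523\right)^{2} = \left(-11532\right)^{2} = 132987024$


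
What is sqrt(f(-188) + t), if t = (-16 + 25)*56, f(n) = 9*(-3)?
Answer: 3*sqrt(53) ≈ 21.840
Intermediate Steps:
f(n) = -27
t = 504 (t = 9*56 = 504)
sqrt(f(-188) + t) = sqrt(-27 + 504) = sqrt(477) = 3*sqrt(53)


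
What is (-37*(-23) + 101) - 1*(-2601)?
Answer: 3553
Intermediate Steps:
(-37*(-23) + 101) - 1*(-2601) = (851 + 101) + 2601 = 952 + 2601 = 3553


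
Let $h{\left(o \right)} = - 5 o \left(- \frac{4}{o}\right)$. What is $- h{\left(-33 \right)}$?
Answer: $-20$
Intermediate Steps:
$h{\left(o \right)} = 20$
$- h{\left(-33 \right)} = \left(-1\right) 20 = -20$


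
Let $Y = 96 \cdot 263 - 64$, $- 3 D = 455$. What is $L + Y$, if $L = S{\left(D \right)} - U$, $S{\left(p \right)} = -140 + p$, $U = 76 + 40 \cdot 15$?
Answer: $\frac{72649}{3} \approx 24216.0$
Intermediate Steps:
$D = - \frac{455}{3}$ ($D = \left(- \frac{1}{3}\right) 455 = - \frac{455}{3} \approx -151.67$)
$U = 676$ ($U = 76 + 600 = 676$)
$Y = 25184$ ($Y = 25248 - 64 = 25184$)
$L = - \frac{2903}{3}$ ($L = \left(-140 - \frac{455}{3}\right) - 676 = - \frac{875}{3} - 676 = - \frac{2903}{3} \approx -967.67$)
$L + Y = - \frac{2903}{3} + 25184 = \frac{72649}{3}$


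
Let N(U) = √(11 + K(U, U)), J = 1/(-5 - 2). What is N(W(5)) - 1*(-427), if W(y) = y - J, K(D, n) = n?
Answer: 427 + √791/7 ≈ 431.02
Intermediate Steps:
J = -⅐ (J = 1/(-7) = -⅐ ≈ -0.14286)
W(y) = ⅐ + y (W(y) = y - 1*(-⅐) = y + ⅐ = ⅐ + y)
N(U) = √(11 + U)
N(W(5)) - 1*(-427) = √(11 + (⅐ + 5)) - 1*(-427) = √(11 + 36/7) + 427 = √(113/7) + 427 = √791/7 + 427 = 427 + √791/7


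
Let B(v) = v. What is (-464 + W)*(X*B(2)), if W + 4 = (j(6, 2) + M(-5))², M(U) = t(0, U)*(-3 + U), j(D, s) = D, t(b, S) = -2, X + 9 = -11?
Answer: -640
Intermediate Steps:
X = -20 (X = -9 - 11 = -20)
M(U) = 6 - 2*U (M(U) = -2*(-3 + U) = 6 - 2*U)
W = 480 (W = -4 + (6 + (6 - 2*(-5)))² = -4 + (6 + (6 + 10))² = -4 + (6 + 16)² = -4 + 22² = -4 + 484 = 480)
(-464 + W)*(X*B(2)) = (-464 + 480)*(-20*2) = 16*(-40) = -640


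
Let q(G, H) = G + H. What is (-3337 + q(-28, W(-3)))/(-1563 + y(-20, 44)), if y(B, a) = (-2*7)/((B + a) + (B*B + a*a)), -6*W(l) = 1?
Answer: 11912690/5533041 ≈ 2.1530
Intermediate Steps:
W(l) = -⅙ (W(l) = -⅙*1 = -⅙)
y(B, a) = -14/(B + a + B² + a²) (y(B, a) = -14/((B + a) + (B² + a²)) = -14/(B + a + B² + a²))
(-3337 + q(-28, W(-3)))/(-1563 + y(-20, 44)) = (-3337 + (-28 - ⅙))/(-1563 - 14/(-20 + 44 + (-20)² + 44²)) = (-3337 - 169/6)/(-1563 - 14/(-20 + 44 + 400 + 1936)) = -20191/(6*(-1563 - 14/2360)) = -20191/(6*(-1563 - 14*1/2360)) = -20191/(6*(-1563 - 7/1180)) = -20191/(6*(-1844347/1180)) = -20191/6*(-1180/1844347) = 11912690/5533041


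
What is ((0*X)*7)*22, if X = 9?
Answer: 0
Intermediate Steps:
((0*X)*7)*22 = ((0*9)*7)*22 = (0*7)*22 = 0*22 = 0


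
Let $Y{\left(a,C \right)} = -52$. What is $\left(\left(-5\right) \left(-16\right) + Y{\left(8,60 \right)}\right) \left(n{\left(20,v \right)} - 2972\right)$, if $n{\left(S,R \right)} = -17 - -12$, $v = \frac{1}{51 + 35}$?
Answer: $-83356$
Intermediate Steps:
$v = \frac{1}{86} \approx 0.011628$
$n{\left(S,R \right)} = -5$ ($n{\left(S,R \right)} = -17 + 12 = -5$)
$\left(\left(-5\right) \left(-16\right) + Y{\left(8,60 \right)}\right) \left(n{\left(20,v \right)} - 2972\right) = \left(\left(-5\right) \left(-16\right) - 52\right) \left(-5 - 2972\right) = \left(80 - 52\right) \left(-2977\right) = 28 \left(-2977\right) = -83356$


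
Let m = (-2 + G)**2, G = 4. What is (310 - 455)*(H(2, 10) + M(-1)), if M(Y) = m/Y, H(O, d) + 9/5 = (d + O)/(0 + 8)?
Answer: 1247/2 ≈ 623.50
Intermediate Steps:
m = 4 (m = (-2 + 4)**2 = 2**2 = 4)
H(O, d) = -9/5 + O/8 + d/8 (H(O, d) = -9/5 + (d + O)/(0 + 8) = -9/5 + (O + d)/8 = -9/5 + (O + d)*(1/8) = -9/5 + (O/8 + d/8) = -9/5 + O/8 + d/8)
M(Y) = 4/Y
(310 - 455)*(H(2, 10) + M(-1)) = (310 - 455)*((-9/5 + (1/8)*2 + (1/8)*10) + 4/(-1)) = -145*((-9/5 + 1/4 + 5/4) + 4*(-1)) = -145*(-3/10 - 4) = -145*(-43/10) = 1247/2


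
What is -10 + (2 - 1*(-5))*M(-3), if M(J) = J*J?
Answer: 53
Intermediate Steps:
M(J) = J²
-10 + (2 - 1*(-5))*M(-3) = -10 + (2 - 1*(-5))*(-3)² = -10 + (2 + 5)*9 = -10 + 7*9 = -10 + 63 = 53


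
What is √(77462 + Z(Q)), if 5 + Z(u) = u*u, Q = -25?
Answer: √78082 ≈ 279.43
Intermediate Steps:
Z(u) = -5 + u² (Z(u) = -5 + u*u = -5 + u²)
√(77462 + Z(Q)) = √(77462 + (-5 + (-25)²)) = √(77462 + (-5 + 625)) = √(77462 + 620) = √78082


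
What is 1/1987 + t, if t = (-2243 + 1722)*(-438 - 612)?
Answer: 1086988351/1987 ≈ 5.4705e+5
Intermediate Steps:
t = 547050 (t = -521*(-1050) = 547050)
1/1987 + t = 1/1987 + 547050 = 1086988351/1987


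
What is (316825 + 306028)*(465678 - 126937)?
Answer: 210985848073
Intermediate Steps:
(316825 + 306028)*(465678 - 126937) = 622853*338741 = 210985848073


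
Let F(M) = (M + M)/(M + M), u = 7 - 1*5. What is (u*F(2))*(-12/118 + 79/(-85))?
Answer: -10342/5015 ≈ -2.0622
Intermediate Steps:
u = 2 (u = 7 - 5 = 2)
F(M) = 1 (F(M) = (2*M)/((2*M)) = (2*M)*(1/(2*M)) = 1)
(u*F(2))*(-12/118 + 79/(-85)) = (2*1)*(-12/118 + 79/(-85)) = 2*(-12*1/118 + 79*(-1/85)) = 2*(-6/59 - 79/85) = 2*(-5171/5015) = -10342/5015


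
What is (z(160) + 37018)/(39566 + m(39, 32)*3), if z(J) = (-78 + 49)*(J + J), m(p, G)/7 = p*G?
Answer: 13869/32887 ≈ 0.42172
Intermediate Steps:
m(p, G) = 7*G*p (m(p, G) = 7*(p*G) = 7*(G*p) = 7*G*p)
z(J) = -58*J
(z(160) + 37018)/(39566 + m(39, 32)*3) = (-58*160 + 37018)/(39566 + (7*32*39)*3) = (-9280 + 37018)/(39566 + 8736*3) = 27738/(39566 + 26208) = 27738/65774 = 27738*(1/65774) = 13869/32887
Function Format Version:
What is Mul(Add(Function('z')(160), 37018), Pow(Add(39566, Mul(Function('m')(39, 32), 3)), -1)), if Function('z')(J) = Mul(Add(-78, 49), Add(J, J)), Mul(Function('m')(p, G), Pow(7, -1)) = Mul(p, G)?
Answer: Rational(13869, 32887) ≈ 0.42172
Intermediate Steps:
Function('m')(p, G) = Mul(7, G, p) (Function('m')(p, G) = Mul(7, Mul(p, G)) = Mul(7, Mul(G, p)) = Mul(7, G, p))
Function('z')(J) = Mul(-58, J) (Function('z')(J) = Mul(-29, Mul(2, J)) = Mul(-58, J))
Mul(Add(Function('z')(160), 37018), Pow(Add(39566, Mul(Function('m')(39, 32), 3)), -1)) = Mul(Add(Mul(-58, 160), 37018), Pow(Add(39566, Mul(Mul(7, 32, 39), 3)), -1)) = Mul(Add(-9280, 37018), Pow(Add(39566, Mul(8736, 3)), -1)) = Mul(27738, Pow(Add(39566, 26208), -1)) = Mul(27738, Pow(65774, -1)) = Mul(27738, Rational(1, 65774)) = Rational(13869, 32887)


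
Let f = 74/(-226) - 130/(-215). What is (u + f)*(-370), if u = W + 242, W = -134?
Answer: -194664030/4859 ≈ -40063.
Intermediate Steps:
u = 108 (u = -134 + 242 = 108)
f = 1347/4859 (f = 74*(-1/226) - 130*(-1/215) = -37/113 + 26/43 = 1347/4859 ≈ 0.27722)
(u + f)*(-370) = (108 + 1347/4859)*(-370) = (526119/4859)*(-370) = -194664030/4859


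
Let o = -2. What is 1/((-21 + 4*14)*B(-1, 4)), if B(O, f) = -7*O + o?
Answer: 1/175 ≈ 0.0057143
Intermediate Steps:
B(O, f) = -2 - 7*O (B(O, f) = -7*O - 2 = -2 - 7*O)
1/((-21 + 4*14)*B(-1, 4)) = 1/((-21 + 4*14)*(-2 - 7*(-1))) = 1/((-21 + 56)*(-2 + 7)) = 1/(35*5) = 1/175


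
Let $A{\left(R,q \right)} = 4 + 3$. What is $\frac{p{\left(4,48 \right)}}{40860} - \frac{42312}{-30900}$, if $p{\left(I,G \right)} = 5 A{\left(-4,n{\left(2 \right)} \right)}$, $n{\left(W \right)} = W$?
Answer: $\frac{28832497}{21042900} \approx 1.3702$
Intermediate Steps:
$A{\left(R,q \right)} = 7$
$p{\left(I,G \right)} = 35$ ($p{\left(I,G \right)} = 5 \cdot 7 = 35$)
$\frac{p{\left(4,48 \right)}}{40860} - \frac{42312}{-30900} = \frac{35}{40860} - \frac{42312}{-30900} = 35 \cdot \frac{1}{40860} - - \frac{3526}{2575} = \frac{7}{8172} + \frac{3526}{2575} = \frac{28832497}{21042900}$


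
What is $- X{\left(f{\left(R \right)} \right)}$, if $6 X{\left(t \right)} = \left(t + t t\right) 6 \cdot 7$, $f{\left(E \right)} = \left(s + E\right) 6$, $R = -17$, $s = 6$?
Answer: $-30030$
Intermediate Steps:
$f{\left(E \right)} = 36 + 6 E$ ($f{\left(E \right)} = \left(6 + E\right) 6 = 36 + 6 E$)
$X{\left(t \right)} = 7 t + 7 t^{2}$ ($X{\left(t \right)} = \frac{\left(t + t t\right) 6 \cdot 7}{6} = \frac{\left(t + t^{2}\right) 6 \cdot 7}{6} = \frac{\left(6 t + 6 t^{2}\right) 7}{6} = \frac{42 t + 42 t^{2}}{6} = 7 t + 7 t^{2}$)
$- X{\left(f{\left(R \right)} \right)} = - 7 \left(36 + 6 \left(-17\right)\right) \left(1 + \left(36 + 6 \left(-17\right)\right)\right) = - 7 \left(36 - 102\right) \left(1 + \left(36 - 102\right)\right) = - 7 \left(-66\right) \left(1 - 66\right) = - 7 \left(-66\right) \left(-65\right) = \left(-1\right) 30030 = -30030$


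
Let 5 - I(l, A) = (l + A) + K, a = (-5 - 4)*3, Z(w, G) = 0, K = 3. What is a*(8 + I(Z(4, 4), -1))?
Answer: -297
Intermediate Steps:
a = -27 (a = -9*3 = -27)
I(l, A) = 2 - A - l (I(l, A) = 5 - ((l + A) + 3) = 5 - ((A + l) + 3) = 5 - (3 + A + l) = 5 + (-3 - A - l) = 2 - A - l)
a*(8 + I(Z(4, 4), -1)) = -27*(8 + (2 - 1*(-1) - 1*0)) = -27*(8 + (2 + 1 + 0)) = -27*(8 + 3) = -27*11 = -297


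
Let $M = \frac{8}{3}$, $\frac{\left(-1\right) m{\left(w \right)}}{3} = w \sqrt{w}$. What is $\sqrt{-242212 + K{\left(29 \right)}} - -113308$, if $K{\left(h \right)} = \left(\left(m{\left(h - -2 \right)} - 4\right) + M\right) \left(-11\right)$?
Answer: $113308 + \frac{\sqrt{-2179776 + 9207 \sqrt{31}}}{3} \approx 1.1331 \cdot 10^{5} + 486.31 i$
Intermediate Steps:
$m{\left(w \right)} = - 3 w^{\frac{3}{2}}$ ($m{\left(w \right)} = - 3 w \sqrt{w} = - 3 w^{\frac{3}{2}}$)
$M = \frac{8}{3}$ ($M = 8 \cdot \frac{1}{3} = \frac{8}{3} \approx 2.6667$)
$K{\left(h \right)} = \frac{44}{3} + 33 \left(2 + h\right)^{\frac{3}{2}}$ ($K{\left(h \right)} = \left(\left(- 3 \left(h - -2\right)^{\frac{3}{2}} - 4\right) + \frac{8}{3}\right) \left(-11\right) = \left(\left(- 3 \left(h + 2\right)^{\frac{3}{2}} - 4\right) + \frac{8}{3}\right) \left(-11\right) = \left(\left(- 3 \left(2 + h\right)^{\frac{3}{2}} - 4\right) + \frac{8}{3}\right) \left(-11\right) = \left(\left(-4 - 3 \left(2 + h\right)^{\frac{3}{2}}\right) + \frac{8}{3}\right) \left(-11\right) = \left(- \frac{4}{3} - 3 \left(2 + h\right)^{\frac{3}{2}}\right) \left(-11\right) = \frac{44}{3} + 33 \left(2 + h\right)^{\frac{3}{2}}$)
$\sqrt{-242212 + K{\left(29 \right)}} - -113308 = \sqrt{-242212 + \left(\frac{44}{3} + 33 \left(2 + 29\right)^{\frac{3}{2}}\right)} - -113308 = \sqrt{-242212 + \left(\frac{44}{3} + 33 \cdot 31^{\frac{3}{2}}\right)} + 113308 = \sqrt{-242212 + \left(\frac{44}{3} + 33 \cdot 31 \sqrt{31}\right)} + 113308 = \sqrt{-242212 + \left(\frac{44}{3} + 1023 \sqrt{31}\right)} + 113308 = \sqrt{- \frac{726592}{3} + 1023 \sqrt{31}} + 113308 = 113308 + \sqrt{- \frac{726592}{3} + 1023 \sqrt{31}}$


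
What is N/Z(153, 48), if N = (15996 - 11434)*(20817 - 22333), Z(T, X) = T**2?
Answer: -6915992/23409 ≈ -295.44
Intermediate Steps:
N = -6915992 (N = 4562*(-1516) = -6915992)
N/Z(153, 48) = -6915992/(153**2) = -6915992/23409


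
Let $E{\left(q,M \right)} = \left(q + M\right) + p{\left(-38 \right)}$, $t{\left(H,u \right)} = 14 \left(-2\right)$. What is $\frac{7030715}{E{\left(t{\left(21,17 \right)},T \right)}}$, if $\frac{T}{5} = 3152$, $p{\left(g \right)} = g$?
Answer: $\frac{7030715}{15694} \approx 447.99$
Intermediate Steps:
$t{\left(H,u \right)} = -28$
$T = 15760$ ($T = 5 \cdot 3152 = 15760$)
$E{\left(q,M \right)} = -38 + M + q$ ($E{\left(q,M \right)} = \left(q + M\right) - 38 = \left(M + q\right) - 38 = -38 + M + q$)
$\frac{7030715}{E{\left(t{\left(21,17 \right)},T \right)}} = \frac{7030715}{-38 + 15760 - 28} = \frac{7030715}{15694}$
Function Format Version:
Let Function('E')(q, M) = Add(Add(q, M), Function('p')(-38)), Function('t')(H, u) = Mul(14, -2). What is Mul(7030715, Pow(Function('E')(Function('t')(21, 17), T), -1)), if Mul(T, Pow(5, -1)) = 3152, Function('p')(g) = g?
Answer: Rational(7030715, 15694) ≈ 447.99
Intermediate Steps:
Function('t')(H, u) = -28
T = 15760 (T = Mul(5, 3152) = 15760)
Function('E')(q, M) = Add(-38, M, q) (Function('E')(q, M) = Add(Add(q, M), -38) = Add(Add(M, q), -38) = Add(-38, M, q))
Mul(7030715, Pow(Function('E')(Function('t')(21, 17), T), -1)) = Mul(7030715, Pow(Add(-38, 15760, -28), -1)) = Mul(7030715, Pow(15694, -1)) = Mul(7030715, Rational(1, 15694)) = Rational(7030715, 15694)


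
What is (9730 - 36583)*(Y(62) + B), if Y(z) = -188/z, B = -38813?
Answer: 32312134341/31 ≈ 1.0423e+9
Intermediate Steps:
(9730 - 36583)*(Y(62) + B) = (9730 - 36583)*(-188/62 - 38813) = -26853*(-188*1/62 - 38813) = -26853*(-94/31 - 38813) = -26853*(-1203297/31) = 32312134341/31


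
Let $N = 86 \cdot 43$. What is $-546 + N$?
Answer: $3152$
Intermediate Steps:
$N = 3698$
$-546 + N = -546 + 3698 = 3152$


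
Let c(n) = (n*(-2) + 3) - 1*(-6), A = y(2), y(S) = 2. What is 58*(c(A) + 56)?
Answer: 3538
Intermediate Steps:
A = 2
c(n) = 9 - 2*n (c(n) = (-2*n + 3) + 6 = (3 - 2*n) + 6 = 9 - 2*n)
58*(c(A) + 56) = 58*((9 - 2*2) + 56) = 58*((9 - 4) + 56) = 58*(5 + 56) = 58*61 = 3538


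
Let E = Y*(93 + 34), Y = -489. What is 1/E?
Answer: -1/62103 ≈ -1.6102e-5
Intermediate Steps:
E = -62103 (E = -489*(93 + 34) = -489*127 = -62103)
1/E = 1/(-62103) = -1/62103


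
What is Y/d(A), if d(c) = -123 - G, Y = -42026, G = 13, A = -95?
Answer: 21013/68 ≈ 309.01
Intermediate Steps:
d(c) = -136 (d(c) = -123 - 1*13 = -123 - 13 = -136)
Y/d(A) = -42026/(-136) = -42026*(-1/136) = 21013/68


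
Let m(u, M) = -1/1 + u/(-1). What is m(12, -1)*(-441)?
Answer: 5733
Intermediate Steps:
m(u, M) = -1 - u (m(u, M) = -1*1 + u*(-1) = -1 - u)
m(12, -1)*(-441) = (-1 - 1*12)*(-441) = (-1 - 12)*(-441) = -13*(-441) = 5733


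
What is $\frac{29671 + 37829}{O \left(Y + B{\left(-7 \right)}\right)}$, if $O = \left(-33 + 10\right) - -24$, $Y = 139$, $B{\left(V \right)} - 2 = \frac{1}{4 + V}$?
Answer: $\frac{101250}{211} \approx 479.86$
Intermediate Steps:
$B{\left(V \right)} = 2 + \frac{1}{4 + V}$
$O = 1$ ($O = -23 + 24 = 1$)
$\frac{29671 + 37829}{O \left(Y + B{\left(-7 \right)}\right)} = \frac{29671 + 37829}{1 \left(139 + \frac{9 + 2 \left(-7\right)}{4 - 7}\right)} = \frac{67500}{1 \left(139 + \frac{9 - 14}{-3}\right)} = \frac{67500}{1 \left(139 - - \frac{5}{3}\right)} = \frac{67500}{1 \left(139 + \frac{5}{3}\right)} = \frac{67500}{1 \cdot \frac{422}{3}} = \frac{67500}{\frac{422}{3}} = 67500 \cdot \frac{3}{422} = \frac{101250}{211}$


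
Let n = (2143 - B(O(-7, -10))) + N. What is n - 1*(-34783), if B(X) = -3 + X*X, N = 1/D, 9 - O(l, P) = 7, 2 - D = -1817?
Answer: 67166576/1819 ≈ 36925.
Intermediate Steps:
D = 1819 (D = 2 - 1*(-1817) = 2 + 1817 = 1819)
O(l, P) = 2 (O(l, P) = 9 - 1*7 = 9 - 7 = 2)
N = 1/1819 ≈ 0.00054975
B(X) = -3 + X²
n = 3896299/1819 (n = (2143 - (-3 + 2²)) + 1/1819 = (2143 - (-3 + 4)) + 1/1819 = (2143 - 1*1) + 1/1819 = (2143 - 1) + 1/1819 = 2142 + 1/1819 = 3896299/1819 ≈ 2142.0)
n - 1*(-34783) = 3896299/1819 - 1*(-34783) = 3896299/1819 + 34783 = 67166576/1819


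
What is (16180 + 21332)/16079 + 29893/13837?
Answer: 999703091/222485123 ≈ 4.4933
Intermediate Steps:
(16180 + 21332)/16079 + 29893/13837 = 37512*(1/16079) + 29893*(1/13837) = 37512/16079 + 29893/13837 = 999703091/222485123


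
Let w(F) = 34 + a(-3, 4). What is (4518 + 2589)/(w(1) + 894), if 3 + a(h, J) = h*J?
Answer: 7107/913 ≈ 7.7842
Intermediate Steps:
a(h, J) = -3 + J*h (a(h, J) = -3 + h*J = -3 + J*h)
w(F) = 19 (w(F) = 34 + (-3 + 4*(-3)) = 34 + (-3 - 12) = 34 - 15 = 19)
(4518 + 2589)/(w(1) + 894) = (4518 + 2589)/(19 + 894) = 7107/913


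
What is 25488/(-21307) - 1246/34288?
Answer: -450240533/365287208 ≈ -1.2326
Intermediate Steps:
25488/(-21307) - 1246/34288 = 25488*(-1/21307) - 1246*1/34288 = -25488/21307 - 623/17144 = -450240533/365287208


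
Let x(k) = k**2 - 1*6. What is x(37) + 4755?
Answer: 6118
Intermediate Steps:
x(k) = -6 + k**2 (x(k) = k**2 - 6 = -6 + k**2)
x(37) + 4755 = (-6 + 37**2) + 4755 = (-6 + 1369) + 4755 = 1363 + 4755 = 6118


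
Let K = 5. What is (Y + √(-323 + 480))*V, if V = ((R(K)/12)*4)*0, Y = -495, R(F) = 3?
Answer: 0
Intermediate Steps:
V = 0 (V = ((3/12)*4)*0 = ((3*(1/12))*4)*0 = ((¼)*4)*0 = 1*0 = 0)
(Y + √(-323 + 480))*V = (-495 + √(-323 + 480))*0 = (-495 + √157)*0 = 0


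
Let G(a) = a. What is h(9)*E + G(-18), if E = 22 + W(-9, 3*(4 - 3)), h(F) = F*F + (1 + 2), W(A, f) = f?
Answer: 2082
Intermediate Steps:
h(F) = 3 + F² (h(F) = F² + 3 = 3 + F²)
E = 25 (E = 22 + 3*(4 - 3) = 22 + 3*1 = 22 + 3 = 25)
h(9)*E + G(-18) = (3 + 9²)*25 - 18 = (3 + 81)*25 - 18 = 84*25 - 18 = 2100 - 18 = 2082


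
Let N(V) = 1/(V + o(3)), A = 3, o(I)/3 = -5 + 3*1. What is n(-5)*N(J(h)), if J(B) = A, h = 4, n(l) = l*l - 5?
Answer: -20/3 ≈ -6.6667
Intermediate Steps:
n(l) = -5 + l² (n(l) = l² - 5 = -5 + l²)
o(I) = -6 (o(I) = 3*(-5 + 3*1) = 3*(-5 + 3) = 3*(-2) = -6)
J(B) = 3
N(V) = 1/(-6 + V) (N(V) = 1/(V - 6) = 1/(-6 + V))
n(-5)*N(J(h)) = (-5 + (-5)²)/(-6 + 3) = (-5 + 25)/(-3) = 20*(-⅓) = -20/3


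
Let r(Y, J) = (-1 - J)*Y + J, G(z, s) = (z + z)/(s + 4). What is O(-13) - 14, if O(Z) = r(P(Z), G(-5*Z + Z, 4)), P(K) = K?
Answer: 181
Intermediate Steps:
G(z, s) = 2*z/(4 + s) (G(z, s) = (2*z)/(4 + s) = 2*z/(4 + s))
r(Y, J) = J + Y*(-1 - J) (r(Y, J) = Y*(-1 - J) + J = J + Y*(-1 - J))
O(Z) = Z² - 2*Z (O(Z) = 2*(-5*Z + Z)/(4 + 4) - Z - 2*(-5*Z + Z)/(4 + 4)*Z = 2*(-4*Z)/8 - Z - 2*(-4*Z)/8*Z = 2*(-4*Z)*(⅛) - Z - 2*(-4*Z)*(⅛)*Z = -Z - Z - (-Z)*Z = -Z - Z + Z² = Z² - 2*Z)
O(-13) - 14 = -13*(-2 - 13) - 14 = -13*(-15) - 14 = 195 - 14 = 181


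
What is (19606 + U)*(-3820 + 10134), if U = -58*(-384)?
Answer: 264417692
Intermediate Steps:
U = 22272
(19606 + U)*(-3820 + 10134) = (19606 + 22272)*(-3820 + 10134) = 41878*6314 = 264417692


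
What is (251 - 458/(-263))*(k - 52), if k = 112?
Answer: 3988260/263 ≈ 15164.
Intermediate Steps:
(251 - 458/(-263))*(k - 52) = (251 - 458/(-263))*(112 - 52) = (251 - 458*(-1/263))*60 = (251 + 458/263)*60 = (66471/263)*60 = 3988260/263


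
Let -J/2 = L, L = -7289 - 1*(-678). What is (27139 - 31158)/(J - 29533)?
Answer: 4019/16311 ≈ 0.24640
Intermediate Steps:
L = -6611 (L = -7289 + 678 = -6611)
J = 13222 (J = -2*(-6611) = 13222)
(27139 - 31158)/(J - 29533) = (27139 - 31158)/(13222 - 29533) = -4019/(-16311) = -4019*(-1/16311) = 4019/16311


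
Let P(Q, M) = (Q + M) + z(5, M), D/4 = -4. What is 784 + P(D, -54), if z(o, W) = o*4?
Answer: 734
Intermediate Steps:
z(o, W) = 4*o
D = -16 (D = 4*(-4) = -16)
P(Q, M) = 20 + M + Q (P(Q, M) = (Q + M) + 4*5 = (M + Q) + 20 = 20 + M + Q)
784 + P(D, -54) = 784 + (20 - 54 - 16) = 784 - 50 = 734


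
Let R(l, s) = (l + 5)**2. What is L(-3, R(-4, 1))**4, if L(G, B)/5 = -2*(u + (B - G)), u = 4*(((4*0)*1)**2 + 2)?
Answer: 207360000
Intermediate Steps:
u = 8 (u = 4*((0*1)**2 + 2) = 4*(0**2 + 2) = 4*(0 + 2) = 4*2 = 8)
R(l, s) = (5 + l)**2
L(G, B) = -80 - 10*B + 10*G (L(G, B) = 5*(-2*(8 + (B - G))) = 5*(-2*(8 + B - G)) = 5*(-16 - 2*B + 2*G) = -80 - 10*B + 10*G)
L(-3, R(-4, 1))**4 = (-80 - 10*(5 - 4)**2 + 10*(-3))**4 = (-80 - 10*1**2 - 30)**4 = (-80 - 10*1 - 30)**4 = (-80 - 10 - 30)**4 = (-120)**4 = 207360000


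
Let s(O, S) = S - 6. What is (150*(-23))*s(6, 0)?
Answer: 20700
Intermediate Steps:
s(O, S) = -6 + S
(150*(-23))*s(6, 0) = (150*(-23))*(-6 + 0) = -3450*(-6) = 20700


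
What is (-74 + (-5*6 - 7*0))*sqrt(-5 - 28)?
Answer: -104*I*sqrt(33) ≈ -597.43*I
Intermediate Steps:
(-74 + (-5*6 - 7*0))*sqrt(-5 - 28) = (-74 + (-30 + 0))*sqrt(-33) = (-74 - 30)*(I*sqrt(33)) = -104*I*sqrt(33)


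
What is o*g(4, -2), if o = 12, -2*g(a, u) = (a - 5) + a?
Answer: -18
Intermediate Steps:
g(a, u) = 5/2 - a (g(a, u) = -((a - 5) + a)/2 = -((-5 + a) + a)/2 = -(-5 + 2*a)/2 = 5/2 - a)
o*g(4, -2) = 12*(5/2 - 1*4) = 12*(5/2 - 4) = 12*(-3/2) = -18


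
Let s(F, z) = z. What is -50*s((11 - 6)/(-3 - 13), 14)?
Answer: -700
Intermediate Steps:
-50*s((11 - 6)/(-3 - 13), 14) = -50*14 = -700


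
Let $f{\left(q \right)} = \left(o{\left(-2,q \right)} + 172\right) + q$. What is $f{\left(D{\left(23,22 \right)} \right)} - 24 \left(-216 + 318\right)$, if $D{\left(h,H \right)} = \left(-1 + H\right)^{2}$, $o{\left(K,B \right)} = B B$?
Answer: $192646$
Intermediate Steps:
$o{\left(K,B \right)} = B^{2}$
$f{\left(q \right)} = 172 + q + q^{2}$ ($f{\left(q \right)} = \left(q^{2} + 172\right) + q = \left(172 + q^{2}\right) + q = 172 + q + q^{2}$)
$f{\left(D{\left(23,22 \right)} \right)} - 24 \left(-216 + 318\right) = \left(172 + \left(-1 + 22\right)^{2} + \left(\left(-1 + 22\right)^{2}\right)^{2}\right) - 24 \left(-216 + 318\right) = \left(172 + 21^{2} + \left(21^{2}\right)^{2}\right) - 24 \cdot 102 = \left(172 + 441 + 441^{2}\right) - 2448 = \left(172 + 441 + 194481\right) - 2448 = 195094 - 2448 = 192646$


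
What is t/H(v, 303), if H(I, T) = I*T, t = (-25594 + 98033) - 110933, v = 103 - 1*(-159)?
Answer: -19247/39693 ≈ -0.48490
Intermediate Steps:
v = 262 (v = 103 + 159 = 262)
t = -38494 (t = 72439 - 110933 = -38494)
t/H(v, 303) = -38494/(262*303) = -38494/79386 = -38494*1/79386 = -19247/39693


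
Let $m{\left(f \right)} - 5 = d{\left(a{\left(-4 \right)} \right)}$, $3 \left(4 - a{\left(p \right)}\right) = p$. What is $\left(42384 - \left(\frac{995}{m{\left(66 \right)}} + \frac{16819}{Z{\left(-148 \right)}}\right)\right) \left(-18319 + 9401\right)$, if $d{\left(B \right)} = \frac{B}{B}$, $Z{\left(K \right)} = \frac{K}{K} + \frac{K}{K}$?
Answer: $- \frac{904517068}{3} \approx -3.0151 \cdot 10^{8}$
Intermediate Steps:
$Z{\left(K \right)} = 2$ ($Z{\left(K \right)} = 1 + 1 = 2$)
$a{\left(p \right)} = 4 - \frac{p}{3}$
$d{\left(B \right)} = 1$
$m{\left(f \right)} = 6$ ($m{\left(f \right)} = 5 + 1 = 6$)
$\left(42384 - \left(\frac{995}{m{\left(66 \right)}} + \frac{16819}{Z{\left(-148 \right)}}\right)\right) \left(-18319 + 9401\right) = \left(42384 - \left(\frac{995}{6} + \frac{16819}{2}\right)\right) \left(-18319 + 9401\right) = \left(42384 - \frac{25726}{3}\right) \left(-8918\right) = \frac{101426}{3} \left(-8918\right) = - \frac{904517068}{3}$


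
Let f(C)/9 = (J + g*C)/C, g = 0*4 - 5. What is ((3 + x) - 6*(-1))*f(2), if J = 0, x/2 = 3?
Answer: -675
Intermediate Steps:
g = -5 (g = 0 - 5 = -5)
x = 6 (x = 2*3 = 6)
f(C) = -45 (f(C) = 9*((0 - 5*C)/C) = 9*((-5*C)/C) = 9*(-5) = -45)
((3 + x) - 6*(-1))*f(2) = ((3 + 6) - 6*(-1))*(-45) = (9 + 6)*(-45) = 15*(-45) = -675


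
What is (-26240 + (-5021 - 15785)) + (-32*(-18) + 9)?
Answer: -46461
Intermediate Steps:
(-26240 + (-5021 - 15785)) + (-32*(-18) + 9) = (-26240 - 20806) + (576 + 9) = -47046 + 585 = -46461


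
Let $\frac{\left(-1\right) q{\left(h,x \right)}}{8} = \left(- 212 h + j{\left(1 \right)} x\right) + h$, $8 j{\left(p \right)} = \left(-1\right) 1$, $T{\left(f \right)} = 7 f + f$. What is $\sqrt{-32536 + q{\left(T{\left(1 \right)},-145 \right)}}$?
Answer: $i \sqrt{19177} \approx 138.48 i$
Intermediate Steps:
$T{\left(f \right)} = 8 f$
$j{\left(p \right)} = - \frac{1}{8}$ ($j{\left(p \right)} = \frac{\left(-1\right) 1}{8} = \frac{1}{8} \left(-1\right) = - \frac{1}{8}$)
$q{\left(h,x \right)} = x + 1688 h$ ($q{\left(h,x \right)} = - 8 \left(\left(- 212 h - \frac{x}{8}\right) + h\right) = - 8 \left(- 211 h - \frac{x}{8}\right) = x + 1688 h$)
$\sqrt{-32536 + q{\left(T{\left(1 \right)},-145 \right)}} = \sqrt{-32536 - \left(145 - 1688 \cdot 8 \cdot 1\right)} = \sqrt{-32536 + \left(-145 + 1688 \cdot 8\right)} = \sqrt{-32536 + \left(-145 + 13504\right)} = \sqrt{-32536 + 13359} = \sqrt{-19177} = i \sqrt{19177}$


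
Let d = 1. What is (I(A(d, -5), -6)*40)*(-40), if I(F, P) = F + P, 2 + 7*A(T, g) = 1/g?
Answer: 70720/7 ≈ 10103.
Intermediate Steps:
A(T, g) = -2/7 + 1/(7*g)
(I(A(d, -5), -6)*40)*(-40) = (((⅐)*(1 - 2*(-5))/(-5) - 6)*40)*(-40) = (((⅐)*(-⅕)*(1 + 10) - 6)*40)*(-40) = (((⅐)*(-⅕)*11 - 6)*40)*(-40) = ((-11/35 - 6)*40)*(-40) = -221/35*40*(-40) = -1768/7*(-40) = 70720/7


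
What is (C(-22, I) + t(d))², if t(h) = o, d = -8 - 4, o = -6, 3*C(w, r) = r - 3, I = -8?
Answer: 841/9 ≈ 93.444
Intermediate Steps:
C(w, r) = -1 + r/3 (C(w, r) = (r - 3)/3 = (-3 + r)/3 = -1 + r/3)
d = -12
t(h) = -6
(C(-22, I) + t(d))² = ((-1 + (⅓)*(-8)) - 6)² = ((-1 - 8/3) - 6)² = (-11/3 - 6)² = (-29/3)² = 841/9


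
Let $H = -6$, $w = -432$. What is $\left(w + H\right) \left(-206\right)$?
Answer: $90228$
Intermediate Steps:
$\left(w + H\right) \left(-206\right) = \left(-432 - 6\right) \left(-206\right) = \left(-438\right) \left(-206\right) = 90228$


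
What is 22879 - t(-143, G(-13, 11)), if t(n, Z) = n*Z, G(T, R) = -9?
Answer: 21592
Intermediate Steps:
t(n, Z) = Z*n
22879 - t(-143, G(-13, 11)) = 22879 - (-9)*(-143) = 22879 - 1*1287 = 22879 - 1287 = 21592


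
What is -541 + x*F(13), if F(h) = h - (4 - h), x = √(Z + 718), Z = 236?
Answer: -541 + 66*√106 ≈ 138.51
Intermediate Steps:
x = 3*√106 (x = √(236 + 718) = √954 = 3*√106 ≈ 30.887)
F(h) = -4 + 2*h (F(h) = h + (-4 + h) = -4 + 2*h)
-541 + x*F(13) = -541 + (3*√106)*(-4 + 2*13) = -541 + (3*√106)*(-4 + 26) = -541 + (3*√106)*22 = -541 + 66*√106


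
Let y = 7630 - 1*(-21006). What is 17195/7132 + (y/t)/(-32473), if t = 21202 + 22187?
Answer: 24227052061463/10048781150604 ≈ 2.4109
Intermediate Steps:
t = 43389
y = 28636 (y = 7630 + 21006 = 28636)
17195/7132 + (y/t)/(-32473) = 17195/7132 + (28636/43389)/(-32473) = 17195*(1/7132) + (28636*(1/43389))*(-1/32473) = 17195/7132 + (28636/43389)*(-1/32473) = 17195/7132 - 28636/1408970997 = 24227052061463/10048781150604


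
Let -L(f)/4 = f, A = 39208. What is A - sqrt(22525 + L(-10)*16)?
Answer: 39208 - sqrt(23165) ≈ 39056.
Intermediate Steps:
L(f) = -4*f
A - sqrt(22525 + L(-10)*16) = 39208 - sqrt(22525 - 4*(-10)*16) = 39208 - sqrt(22525 + 40*16) = 39208 - sqrt(22525 + 640) = 39208 - sqrt(23165)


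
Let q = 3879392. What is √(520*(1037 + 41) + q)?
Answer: 12*√30833 ≈ 2107.1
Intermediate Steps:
√(520*(1037 + 41) + q) = √(520*(1037 + 41) + 3879392) = √(520*1078 + 3879392) = √(560560 + 3879392) = √4439952 = 12*√30833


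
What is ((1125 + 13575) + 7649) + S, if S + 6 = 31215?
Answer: 53558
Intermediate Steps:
S = 31209 (S = -6 + 31215 = 31209)
((1125 + 13575) + 7649) + S = ((1125 + 13575) + 7649) + 31209 = (14700 + 7649) + 31209 = 22349 + 31209 = 53558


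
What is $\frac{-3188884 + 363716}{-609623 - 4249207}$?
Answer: $\frac{1412584}{2429415} \approx 0.58145$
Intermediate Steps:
$\frac{-3188884 + 363716}{-609623 - 4249207} = - \frac{2825168}{-4858830} = \left(-2825168\right) \left(- \frac{1}{4858830}\right) = \frac{1412584}{2429415}$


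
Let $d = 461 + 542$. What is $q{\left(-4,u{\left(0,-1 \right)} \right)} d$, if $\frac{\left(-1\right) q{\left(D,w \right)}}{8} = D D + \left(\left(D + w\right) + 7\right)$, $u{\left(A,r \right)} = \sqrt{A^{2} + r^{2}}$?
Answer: $-160480$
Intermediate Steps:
$q{\left(D,w \right)} = -56 - 8 D - 8 w - 8 D^{2}$ ($q{\left(D,w \right)} = - 8 \left(D D + \left(\left(D + w\right) + 7\right)\right) = - 8 \left(D^{2} + \left(7 + D + w\right)\right) = - 8 \left(7 + D + w + D^{2}\right) = -56 - 8 D - 8 w - 8 D^{2}$)
$d = 1003$
$q{\left(-4,u{\left(0,-1 \right)} \right)} d = \left(-56 - -32 - 8 \sqrt{0^{2} + \left(-1\right)^{2}} - 8 \left(-4\right)^{2}\right) 1003 = \left(-56 + 32 - 8 \sqrt{0 + 1} - 128\right) 1003 = \left(-56 + 32 - 8 \sqrt{1} - 128\right) 1003 = \left(-56 + 32 - 8 - 128\right) 1003 = \left(-160\right) 1003 = -160480$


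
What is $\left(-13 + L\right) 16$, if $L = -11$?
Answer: $-384$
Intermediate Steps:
$\left(-13 + L\right) 16 = \left(-13 - 11\right) 16 = \left(-24\right) 16 = -384$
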